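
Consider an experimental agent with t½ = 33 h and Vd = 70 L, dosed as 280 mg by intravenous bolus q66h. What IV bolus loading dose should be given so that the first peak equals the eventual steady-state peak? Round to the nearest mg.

373 mg

f = (1/2)^(66/33) ≈ 0.250000; accumulation ratio R = 1/(1−f) ≈ 1.33333.
Loading dose to hit Cmax,ss on first dose: D_load = D_maint·R ≈ 280 × 1.33333 ≈ 373.33 mg.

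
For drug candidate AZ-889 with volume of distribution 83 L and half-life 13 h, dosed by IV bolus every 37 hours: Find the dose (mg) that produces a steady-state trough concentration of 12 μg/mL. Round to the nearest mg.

τ/t½ = 37/13 ≈ 2.8462, so f = (1/2)^(37/13) ≈ 0.139066.
Cmin,ss = (D/Vd)·f/(1−f), so D = Cmin,ss·Vd·(1−f)/f.
D = 12 × 83 × (1−f)/f ≈ 12 × 83 × 6.19083 ≈ 6166.07 mg.

6166 mg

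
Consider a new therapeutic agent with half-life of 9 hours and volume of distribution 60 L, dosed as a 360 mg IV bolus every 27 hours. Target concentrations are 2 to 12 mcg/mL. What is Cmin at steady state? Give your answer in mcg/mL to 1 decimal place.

The dosing interval is 3 half-lives, so f = 2^(−3) = 0.125.
At steady state, R = 1/(1 − 0.125) = 8/7.
Single-dose peak C₀ = D/Vd = 360/60 = 6 mcg/mL.
Steady-state peak Cmax,ss = C₀·R = 6 × 8/7 ≈ 6.857 mcg/mL.
Steady-state trough Cmin,ss = Cmax,ss·f ≈ 6.857 × 0.125 ≈ 0.857 mcg/mL.
Trough 0.9 mcg/mL vs MEC 2 mcg/mL: subtherapeutic.

0.9 mcg/mL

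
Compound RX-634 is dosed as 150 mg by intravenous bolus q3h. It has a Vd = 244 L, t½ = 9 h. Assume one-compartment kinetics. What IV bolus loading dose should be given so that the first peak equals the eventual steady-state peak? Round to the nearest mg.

727 mg

f = (1/2)^(3/9) ≈ 0.793701; accumulation ratio R = 1/(1−f) ≈ 4.84733.
Loading dose to hit Cmax,ss on first dose: D_load = D_maint·R ≈ 150 × 4.84733 ≈ 727.10 mg.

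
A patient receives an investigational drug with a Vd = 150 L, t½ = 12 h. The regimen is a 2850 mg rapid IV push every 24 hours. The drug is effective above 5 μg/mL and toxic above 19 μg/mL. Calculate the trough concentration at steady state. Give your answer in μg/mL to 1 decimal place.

The dosing interval is 2 half-lives, so f = 2^(−2) = 0.25.
Accumulation ratio R = 1/(1 − f) = 1/0.75 = 4/3.
Single-dose peak C₀ = D/Vd = 2850/150 = 19 μg/mL.
Steady-state peak Cmax,ss = C₀·R = 19 × 4/3 ≈ 25.333 μg/mL.
Steady-state trough Cmin,ss = Cmax,ss·f ≈ 25.333 × 0.25 ≈ 6.333 μg/mL.
Trough 6.3 μg/mL vs MEC 5 μg/mL: adequate.

6.3 μg/mL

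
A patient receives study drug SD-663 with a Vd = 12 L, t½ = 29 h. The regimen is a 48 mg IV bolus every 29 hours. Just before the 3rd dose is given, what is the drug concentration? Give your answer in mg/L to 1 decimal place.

f = (1/2)^(τ/t½) = (1/2)^(29/29) ≈ 0.5000.
C₀ = D/Vd = 48/12 ≈ 4.000 mg/L.
Before the 3rd dose, 2 doses have been given. Superposition: Cmin = C₀·(f + f²).
≈ 4.000 × (0.5000 + 0.2500) ≈ 4.000 × 0.7500 ≈ 3.000 mg/L.

3.0 mg/L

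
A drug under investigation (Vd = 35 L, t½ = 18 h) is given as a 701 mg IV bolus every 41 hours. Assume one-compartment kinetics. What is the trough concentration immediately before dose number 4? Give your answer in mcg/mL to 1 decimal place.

5.2 mcg/mL

f = (1/2)^(τ/t½) = (1/2)^(41/18) ≈ 0.2062.
C₀ = D/Vd = 701/35 ≈ 20.029 mcg/mL.
Before the 4th dose, 3 doses have been given. Superposition: Cmin = C₀·(f + f² + … + f^3).
≈ 20.029 × (0.2062 + 0.0425 + 0.0088) ≈ 20.029 × 0.2575 ≈ 5.157 mcg/mL.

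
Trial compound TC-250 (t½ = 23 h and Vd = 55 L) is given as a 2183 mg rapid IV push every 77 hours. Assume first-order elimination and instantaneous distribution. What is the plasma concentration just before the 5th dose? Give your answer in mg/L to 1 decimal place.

4.3 mg/L

f = (1/2)^(τ/t½) = (1/2)^(77/23) ≈ 0.0982.
C₀ = D/Vd = 2183/55 ≈ 39.691 mg/L.
Before the 5th dose, 4 doses have been given. Superposition: Cmin = C₀·(f + f² + … + f^4).
≈ 39.691 × (0.0982 + 0.0096 + 0.0009 + 0.0001) ≈ 39.691 × 0.1088 ≈ 4.318 mg/L.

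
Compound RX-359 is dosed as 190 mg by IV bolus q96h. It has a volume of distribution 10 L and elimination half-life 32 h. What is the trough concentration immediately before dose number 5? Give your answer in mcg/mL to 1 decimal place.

f = (1/2)^(τ/t½) = (1/2)^(96/32) ≈ 0.1250.
C₀ = D/Vd = 190/10 ≈ 19.000 mcg/mL.
Before the 5th dose, 4 doses have been given. Superposition: Cmin = C₀·(f + f² + … + f^4).
≈ 19.000 × (0.1250 + 0.0156 + 0.0020 + 0.0002) ≈ 19.000 × 0.1428 ≈ 2.713 mcg/mL.

2.7 mcg/mL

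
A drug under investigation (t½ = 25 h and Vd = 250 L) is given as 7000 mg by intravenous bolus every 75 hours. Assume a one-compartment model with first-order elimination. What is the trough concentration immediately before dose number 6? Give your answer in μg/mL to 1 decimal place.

4.0 μg/mL

f = (1/2)^(τ/t½) = (1/2)^(75/25) ≈ 0.1250.
C₀ = D/Vd = 7000/250 ≈ 28.000 μg/mL.
Before the 6th dose, 5 doses have been given. Superposition: Cmin = C₀·(f + f² + … + f^5).
≈ 28.000 × (0.1250 + 0.0156 + 0.0020 + 0.0002 + 0.0000) ≈ 28.000 × 0.1428 ≈ 3.998 μg/mL.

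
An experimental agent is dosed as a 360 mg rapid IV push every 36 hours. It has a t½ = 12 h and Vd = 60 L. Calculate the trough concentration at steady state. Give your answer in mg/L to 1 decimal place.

τ = 36 h = 3 half-lives, so f = (1/2)^3 = 0.125.
Accumulation ratio R = 1/(1 − f) = 1/0.875 = 8/7.
Single-dose peak C₀ = D/Vd = 360/60 = 6 mg/L.
Steady-state peak Cmax,ss = C₀·R = 6 × 8/7 ≈ 6.857 mg/L.
Steady-state trough Cmin,ss = Cmax,ss·f ≈ 6.857 × 0.125 ≈ 0.857 mg/L.

0.9 mg/L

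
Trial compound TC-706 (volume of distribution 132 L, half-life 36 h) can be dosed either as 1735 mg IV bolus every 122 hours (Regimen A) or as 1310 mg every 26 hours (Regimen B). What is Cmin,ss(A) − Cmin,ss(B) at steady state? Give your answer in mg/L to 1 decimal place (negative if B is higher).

Regimen A: f = (1/2)^(122/36) ≈ 0.0955; Cmin,ss = (1735/132)·f/(1−f) ≈ 1.388 mg/L.
Regimen B: f = (1/2)^(26/36) ≈ 0.6062; Cmin,ss = (1310/132)·f/(1−f) ≈ 15.277 mg/L.
Difference ≈ 1.388 − 15.277 ≈ -13.889 mg/L.

-13.9 mg/L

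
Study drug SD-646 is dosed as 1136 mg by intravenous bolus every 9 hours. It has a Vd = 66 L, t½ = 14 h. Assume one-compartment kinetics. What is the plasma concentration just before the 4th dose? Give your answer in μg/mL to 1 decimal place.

22.6 μg/mL

f = (1/2)^(τ/t½) = (1/2)^(9/14) ≈ 0.6404.
C₀ = D/Vd = 1136/66 ≈ 17.212 μg/mL.
Before the 4th dose, 3 doses have been given. Superposition: Cmin = C₀·(f + f² + … + f^3).
≈ 17.212 × (0.6404 + 0.4101 + 0.2626) ≈ 17.212 × 1.3131 ≈ 22.601 μg/mL.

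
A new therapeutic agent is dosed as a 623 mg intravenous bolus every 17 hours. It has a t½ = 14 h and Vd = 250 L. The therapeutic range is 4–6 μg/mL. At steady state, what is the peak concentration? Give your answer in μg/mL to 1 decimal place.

τ/t½ = 17/14 ≈ 1.2143, so fraction remaining f = (1/2)^(17/14) ≈ 0.4310.
Accumulation ratio R = 1/(1 − f) ≈ 1/0.5690 ≈ 1.7575.
Each bolus raises the concentration by D/Vd = 623/250 ≈ 2.492 μg/mL.
Steady-state peak Cmax,ss = C₀·R ≈ 2.492 × 1.7575 ≈ 4.380 μg/mL.
Peak 4.4 μg/mL vs MTC 6 μg/mL: below toxic threshold.

4.4 μg/mL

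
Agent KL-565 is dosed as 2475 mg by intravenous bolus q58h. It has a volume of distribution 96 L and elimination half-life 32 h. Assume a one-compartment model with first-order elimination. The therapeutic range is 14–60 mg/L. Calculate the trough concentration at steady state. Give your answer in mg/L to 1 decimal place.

Over one 58-h interval, 58/32 ≈ 1.8125 half-lives elapse, leaving f ≈ 0.2847 of each dose.
Single-dose peak C₀ = D/Vd = 2475/96 ≈ 25.781 mg/L.
Steady-state trough Cmin,ss = C₀·f/(1−f) ≈ 25.781 × 0.2847/0.7153 ≈ 10.261 mg/L.
Trough 10.3 mg/L vs MEC 14 mg/L: subtherapeutic.

10.3 mg/L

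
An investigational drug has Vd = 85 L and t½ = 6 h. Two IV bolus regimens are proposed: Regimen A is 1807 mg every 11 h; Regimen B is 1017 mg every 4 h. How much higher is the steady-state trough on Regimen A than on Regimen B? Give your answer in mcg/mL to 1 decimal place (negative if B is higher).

-12.1 mcg/mL

Regimen A: f = (1/2)^(11/6) ≈ 0.2806; Cmin,ss = (1807/85)·f/(1−f) ≈ 8.292 mcg/mL.
Regimen B: f = (1/2)^(4/6) ≈ 0.6300; Cmin,ss = (1017/85)·f/(1−f) ≈ 20.372 mcg/mL.
Difference ≈ 8.292 − 20.372 ≈ -12.080 mcg/mL.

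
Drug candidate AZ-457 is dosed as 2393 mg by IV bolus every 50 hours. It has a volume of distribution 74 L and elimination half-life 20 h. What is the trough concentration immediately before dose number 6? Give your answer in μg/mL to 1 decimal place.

f = (1/2)^(τ/t½) = (1/2)^(50/20) ≈ 0.1768.
C₀ = D/Vd = 2393/74 ≈ 32.338 μg/mL.
Before the 6th dose, 5 doses have been given. Superposition: Cmin = C₀·(f + f² + … + f^5).
≈ 32.338 × (0.1768 + 0.0313 + 0.0055 + 0.0010 + 0.0002) ≈ 32.338 × 0.2148 ≈ 6.946 μg/mL.

6.9 μg/mL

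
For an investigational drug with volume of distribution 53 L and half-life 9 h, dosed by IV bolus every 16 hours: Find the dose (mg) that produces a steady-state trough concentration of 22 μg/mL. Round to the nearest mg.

2832 mg

τ/t½ = 16/9 ≈ 1.7778, so f = (1/2)^(16/9) ≈ 0.291632.
Cmin,ss = (D/Vd)·f/(1−f), so D = Cmin,ss·Vd·(1−f)/f.
D = 22 × 53 × (1−f)/f ≈ 22 × 53 × 2.42898 ≈ 2832.19 mg.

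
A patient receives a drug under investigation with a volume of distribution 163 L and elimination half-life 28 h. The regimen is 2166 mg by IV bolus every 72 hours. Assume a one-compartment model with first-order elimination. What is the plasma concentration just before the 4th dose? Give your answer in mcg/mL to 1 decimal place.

f = (1/2)^(τ/t½) = (1/2)^(72/28) ≈ 0.1682.
C₀ = D/Vd = 2166/163 ≈ 13.288 mcg/mL.
Before the 4th dose, 3 doses have been given. Superposition: Cmin = C₀·(f + f² + … + f^3).
≈ 13.288 × (0.1682 + 0.0283 + 0.0048) ≈ 13.288 × 0.2013 ≈ 2.675 mcg/mL.

2.7 mcg/mL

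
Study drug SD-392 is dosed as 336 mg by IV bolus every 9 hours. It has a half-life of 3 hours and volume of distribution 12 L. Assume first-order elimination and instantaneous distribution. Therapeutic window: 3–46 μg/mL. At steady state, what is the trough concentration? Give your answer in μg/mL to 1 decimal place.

τ = 9 h = 3 half-lives, so f = (1/2)^3 = 0.125.
Accumulation ratio R = 1/(1 − f) = 1/0.875 = 8/7.
Single-dose peak C₀ = D/Vd = 336/12 = 28 μg/mL.
Steady-state peak Cmax,ss = C₀·R = 28 × 8/7 ≈ 32.000 μg/mL.
Steady-state trough Cmin,ss = Cmax,ss·f ≈ 32.000 × 0.125 ≈ 4.000 μg/mL.
Trough 4.0 μg/mL vs MEC 3 μg/mL: adequate.

4.0 μg/mL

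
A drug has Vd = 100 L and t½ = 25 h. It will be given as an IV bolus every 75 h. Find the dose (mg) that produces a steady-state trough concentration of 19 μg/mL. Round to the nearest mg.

τ/t½ = 75/25 ≈ 3, so f = (1/2)^(75/25) ≈ 0.125000.
Cmin,ss = (D/Vd)·f/(1−f), so D = Cmin,ss·Vd·(1−f)/f.
D = 19 × 100 × (1−f)/f ≈ 19 × 100 × 7.00000 ≈ 13300.00 mg.

13300 mg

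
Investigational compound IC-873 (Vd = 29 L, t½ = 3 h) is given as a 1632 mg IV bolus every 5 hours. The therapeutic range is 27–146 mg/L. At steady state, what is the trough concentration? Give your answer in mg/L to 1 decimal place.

25.9 mg/L

Over one 5-h interval, 5/3 ≈ 1.6667 half-lives elapse, leaving f ≈ 0.3150 of each dose.
Accumulation ratio R = 1/(1 − f) ≈ 1/0.6850 ≈ 1.4599.
Single-dose peak C₀ = D/Vd = 1632/29 ≈ 56.276 mg/L.
Cmax,ss = C₀/(1 − f) ≈ 56.276/0.6850 ≈ 82.155 mg/L.
Steady-state trough Cmin,ss = Cmax,ss·f ≈ 82.155 × 0.3150 ≈ 25.879 mg/L.
Trough 25.9 mg/L vs MEC 27 mg/L: subtherapeutic.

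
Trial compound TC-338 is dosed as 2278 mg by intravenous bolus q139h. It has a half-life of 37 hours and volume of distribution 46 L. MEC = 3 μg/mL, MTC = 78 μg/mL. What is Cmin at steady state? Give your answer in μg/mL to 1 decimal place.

k = ln2/t½ = ln2/37 ≈ 0.018734 h⁻¹; fraction remaining f = e^(−kτ) = e^(−0.018734×139) ≈ 0.0740.
Single-dose peak C₀ = D/Vd = 2278/46 ≈ 49.522 μg/mL.
Steady-state trough Cmin,ss = C₀·f/(1−f) ≈ 49.522 × 0.0740/0.9260 ≈ 3.957 μg/mL.
Trough 4.0 μg/mL vs MEC 3 μg/mL: adequate.

4.0 μg/mL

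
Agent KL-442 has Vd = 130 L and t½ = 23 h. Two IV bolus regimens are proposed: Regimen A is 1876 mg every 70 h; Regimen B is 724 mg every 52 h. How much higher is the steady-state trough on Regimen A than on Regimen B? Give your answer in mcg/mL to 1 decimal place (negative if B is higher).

Regimen A: f = (1/2)^(70/23) ≈ 0.1213; Cmin,ss = (1876/130)·f/(1−f) ≈ 1.992 mcg/mL.
Regimen B: f = (1/2)^(52/23) ≈ 0.2086; Cmin,ss = (724/130)·f/(1−f) ≈ 1.468 mcg/mL.
Difference ≈ 1.992 − 1.468 ≈ 0.524 mcg/mL.

0.5 mcg/mL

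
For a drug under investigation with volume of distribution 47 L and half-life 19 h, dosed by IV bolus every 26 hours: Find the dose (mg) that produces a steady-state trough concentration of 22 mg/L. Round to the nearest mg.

τ/t½ = 26/19 ≈ 1.3684, so f = (1/2)^(26/19) ≈ 0.387315.
Cmin,ss = (D/Vd)·f/(1−f), so D = Cmin,ss·Vd·(1−f)/f.
D = 22 × 47 × (1−f)/f ≈ 22 × 47 × 1.58188 ≈ 1635.66 mg.

1636 mg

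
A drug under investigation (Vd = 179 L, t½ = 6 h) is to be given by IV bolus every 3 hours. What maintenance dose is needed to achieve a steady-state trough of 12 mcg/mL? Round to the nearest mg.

τ/t½ = 3/6 ≈ 0.5, so f = (1/2)^(3/6) ≈ 0.707107.
Cmin,ss = (D/Vd)·f/(1−f), so D = Cmin,ss·Vd·(1−f)/f.
D = 12 × 179 × (1−f)/f ≈ 12 × 179 × 0.41421 ≈ 889.72 mg.

890 mg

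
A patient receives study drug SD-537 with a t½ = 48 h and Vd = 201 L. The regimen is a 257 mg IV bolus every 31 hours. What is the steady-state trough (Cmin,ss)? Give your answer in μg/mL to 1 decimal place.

2.3 μg/mL

k = ln2/t½ = ln2/48 ≈ 0.014441 h⁻¹; fraction remaining f = e^(−kτ) = e^(−0.014441×31) ≈ 0.6391.
Accumulation ratio R = 1/(1 − f) ≈ 1/0.3609 ≈ 2.7709.
Each bolus raises the concentration by D/Vd = 257/201 ≈ 1.279 μg/mL.
Cmax,ss = C₀/(1 − f) ≈ 1.279/0.3609 ≈ 3.544 μg/mL.
Steady-state trough Cmin,ss = Cmax,ss·f ≈ 3.544 × 0.6391 ≈ 2.265 μg/mL.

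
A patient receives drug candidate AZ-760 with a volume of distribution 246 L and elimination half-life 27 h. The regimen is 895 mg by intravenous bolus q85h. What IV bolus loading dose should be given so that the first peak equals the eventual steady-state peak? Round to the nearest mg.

f = (1/2)^(85/27) ≈ 0.112801; accumulation ratio R = 1/(1−f) ≈ 1.12714.
Loading dose to hit Cmax,ss on first dose: D_load = D_maint·R ≈ 895 × 1.12714 ≈ 1008.79 mg.

1009 mg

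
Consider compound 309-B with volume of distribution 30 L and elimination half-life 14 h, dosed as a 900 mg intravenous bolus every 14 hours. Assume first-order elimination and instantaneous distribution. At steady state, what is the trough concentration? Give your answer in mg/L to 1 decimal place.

30.0 mg/L

The dosing interval is 1 half-life, so f = 2^(−1) = 0.5.
Accumulation ratio R = 1/(1 − f) = 1/0.5 = 2/1.
Single-dose peak C₀ = D/Vd = 900/30 = 30 mg/L.
Steady-state peak Cmax,ss = C₀·R = 30 × 2/1 ≈ 60.000 mg/L.
Steady-state trough Cmin,ss = Cmax,ss·f ≈ 60.000 × 0.5 ≈ 30.000 mg/L.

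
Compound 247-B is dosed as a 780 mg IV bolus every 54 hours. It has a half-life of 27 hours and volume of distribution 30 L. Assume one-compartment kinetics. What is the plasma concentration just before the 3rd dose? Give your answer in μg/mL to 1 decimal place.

8.1 μg/mL

f = (1/2)^(τ/t½) = (1/2)^(54/27) ≈ 0.2500.
C₀ = D/Vd = 780/30 ≈ 26.000 μg/mL.
Before the 3rd dose, 2 doses have been given. Superposition: Cmin = C₀·(f + f²).
≈ 26.000 × (0.2500 + 0.0625) ≈ 26.000 × 0.3125 ≈ 8.125 μg/mL.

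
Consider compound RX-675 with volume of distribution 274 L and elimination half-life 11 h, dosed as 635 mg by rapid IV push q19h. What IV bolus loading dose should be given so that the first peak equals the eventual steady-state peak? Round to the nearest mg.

910 mg

f = (1/2)^(19/11) ≈ 0.302022; accumulation ratio R = 1/(1−f) ≈ 1.43271.
Loading dose to hit Cmax,ss on first dose: D_load = D_maint·R ≈ 635 × 1.43271 ≈ 909.77 mg.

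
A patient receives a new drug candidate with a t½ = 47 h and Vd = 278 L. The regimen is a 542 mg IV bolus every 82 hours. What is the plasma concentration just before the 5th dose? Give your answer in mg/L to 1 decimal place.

0.8 mg/L

f = (1/2)^(τ/t½) = (1/2)^(82/47) ≈ 0.2984.
C₀ = D/Vd = 542/278 ≈ 1.950 mg/L.
Before the 5th dose, 4 doses have been given. Superposition: Cmin = C₀·(f + f² + … + f^4).
≈ 1.950 × (0.2984 + 0.0890 + 0.0266 + 0.0079) ≈ 1.950 × 0.4219 ≈ 0.823 mg/L.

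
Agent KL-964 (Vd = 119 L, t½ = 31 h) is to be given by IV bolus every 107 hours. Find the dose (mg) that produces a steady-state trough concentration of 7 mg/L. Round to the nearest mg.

8280 mg

τ/t½ = 107/31 ≈ 3.4516, so f = (1/2)^(107/31) ≈ 0.091403.
Cmin,ss = (D/Vd)·f/(1−f), so D = Cmin,ss·Vd·(1−f)/f.
D = 7 × 119 × (1−f)/f ≈ 7 × 119 × 9.94056 ≈ 8280.49 mg.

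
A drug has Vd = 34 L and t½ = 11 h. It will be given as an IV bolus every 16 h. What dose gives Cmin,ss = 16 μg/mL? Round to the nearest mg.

τ/t½ = 16/11 ≈ 1.4545, so f = (1/2)^(16/11) ≈ 0.364870.
Cmin,ss = (D/Vd)·f/(1−f), so D = Cmin,ss·Vd·(1−f)/f.
D = 16 × 34 × (1−f)/f ≈ 16 × 34 × 1.74070 ≈ 946.94 mg.

947 mg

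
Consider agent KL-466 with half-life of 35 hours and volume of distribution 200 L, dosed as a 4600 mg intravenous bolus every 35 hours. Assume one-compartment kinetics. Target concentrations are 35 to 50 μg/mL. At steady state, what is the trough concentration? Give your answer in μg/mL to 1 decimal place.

23.0 μg/mL

The dosing interval is 1 half-life, so f = 2^(−1) = 0.5.
At steady state, R = 1/(1 − 0.5) = 2/1.
Single-dose peak C₀ = D/Vd = 4600/200 = 23 μg/mL.
Steady-state peak Cmax,ss = C₀·R = 23 × 2/1 ≈ 46.000 μg/mL.
Steady-state trough Cmin,ss = Cmax,ss·f ≈ 46.000 × 0.5 ≈ 23.000 μg/mL.
Trough 23.0 μg/mL vs MEC 35 μg/mL: subtherapeutic.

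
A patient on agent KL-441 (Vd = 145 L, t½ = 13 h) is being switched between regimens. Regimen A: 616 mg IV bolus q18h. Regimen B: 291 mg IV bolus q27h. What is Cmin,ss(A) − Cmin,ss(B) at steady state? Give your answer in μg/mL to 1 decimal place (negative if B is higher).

2.0 μg/mL

Regimen A: f = (1/2)^(18/13) ≈ 0.3830; Cmin,ss = (616/145)·f/(1−f) ≈ 2.637 μg/mL.
Regimen B: f = (1/2)^(27/13) ≈ 0.2370; Cmin,ss = (291/145)·f/(1−f) ≈ 0.623 μg/mL.
Difference ≈ 2.637 − 0.623 ≈ 2.014 μg/mL.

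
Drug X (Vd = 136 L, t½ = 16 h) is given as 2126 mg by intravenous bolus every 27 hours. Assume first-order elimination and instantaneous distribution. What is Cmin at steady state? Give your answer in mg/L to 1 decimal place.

7.0 mg/L

k = ln2/t½ = ln2/16 ≈ 0.043322 h⁻¹; fraction remaining f = e^(−kτ) = e^(−0.043322×27) ≈ 0.3105.
Single-dose peak C₀ = D/Vd = 2126/136 ≈ 15.632 mg/L.
Steady-state trough Cmin,ss = C₀·f/(1−f) ≈ 15.632 × 0.3105/0.6895 ≈ 7.040 mg/L.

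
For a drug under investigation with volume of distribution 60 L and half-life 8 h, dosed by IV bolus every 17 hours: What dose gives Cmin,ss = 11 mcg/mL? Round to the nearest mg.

τ/t½ = 17/8 ≈ 2.125, so f = (1/2)^(17/8) ≈ 0.229251.
Cmin,ss = (D/Vd)·f/(1−f), so D = Cmin,ss·Vd·(1−f)/f.
D = 11 × 60 × (1−f)/f ≈ 11 × 60 × 3.36203 ≈ 2218.94 mg.

2219 mg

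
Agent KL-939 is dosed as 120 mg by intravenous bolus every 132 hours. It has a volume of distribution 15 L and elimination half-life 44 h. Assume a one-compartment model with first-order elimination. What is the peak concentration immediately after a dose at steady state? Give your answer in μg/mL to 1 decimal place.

9.1 μg/mL

τ = 132 h = 3 half-lives, so f = (1/2)^3 = 0.125.
At steady state, R = 1/(1 − 0.125) = 8/7.
Single-dose peak C₀ = D/Vd = 120/15 = 8 μg/mL.
Steady-state peak Cmax,ss = C₀·R = 8 × 8/7 ≈ 9.143 μg/mL.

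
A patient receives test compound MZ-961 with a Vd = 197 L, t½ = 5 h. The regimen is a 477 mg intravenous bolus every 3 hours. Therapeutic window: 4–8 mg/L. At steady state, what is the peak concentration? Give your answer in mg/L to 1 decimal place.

7.1 mg/L

k = ln2/t½ = ln2/5 ≈ 0.138629 h⁻¹; fraction remaining f = e^(−kτ) = e^(−0.138629×3) ≈ 0.6598.
At steady state, accumulation factor R = 1/(1 − e^(−kτ)) ≈ 2.9394.
Single-dose peak C₀ = D/Vd = 477/197 ≈ 2.421 mg/L.
Steady-state peak Cmax,ss = C₀·R ≈ 2.421 × 2.9394 ≈ 7.116 mg/L.
Peak 7.1 mg/L vs MTC 8 mg/L: below toxic threshold.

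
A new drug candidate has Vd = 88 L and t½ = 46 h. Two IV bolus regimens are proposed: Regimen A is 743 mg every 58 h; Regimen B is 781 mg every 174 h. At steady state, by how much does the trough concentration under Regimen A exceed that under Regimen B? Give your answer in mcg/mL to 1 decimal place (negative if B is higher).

5.4 mcg/mL

Regimen A: f = (1/2)^(58/46) ≈ 0.4173; Cmin,ss = (743/88)·f/(1−f) ≈ 6.047 mcg/mL.
Regimen B: f = (1/2)^(174/46) ≈ 0.0727; Cmin,ss = (781/88)·f/(1−f) ≈ 0.696 mcg/mL.
Difference ≈ 6.047 − 0.696 ≈ 5.351 mcg/mL.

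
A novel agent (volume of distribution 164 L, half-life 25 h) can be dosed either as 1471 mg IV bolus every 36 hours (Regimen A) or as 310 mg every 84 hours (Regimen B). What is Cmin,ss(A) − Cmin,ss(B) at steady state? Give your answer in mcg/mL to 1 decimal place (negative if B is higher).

5.0 mcg/mL

Regimen A: f = (1/2)^(36/25) ≈ 0.3686; Cmin,ss = (1471/164)·f/(1−f) ≈ 5.236 mcg/mL.
Regimen B: f = (1/2)^(84/25) ≈ 0.0974; Cmin,ss = (310/164)·f/(1−f) ≈ 0.204 mcg/mL.
Difference ≈ 5.236 − 0.204 ≈ 5.032 mcg/mL.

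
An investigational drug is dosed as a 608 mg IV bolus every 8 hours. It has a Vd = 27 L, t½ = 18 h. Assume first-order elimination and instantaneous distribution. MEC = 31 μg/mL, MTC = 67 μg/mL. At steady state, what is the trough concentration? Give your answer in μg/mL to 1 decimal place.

k = ln2/t½ = ln2/18 ≈ 0.038508 h⁻¹; fraction remaining f = e^(−kτ) = e^(−0.038508×8) ≈ 0.7349.
Accumulation ratio R = 1/(1 − f) ≈ 1/0.2651 ≈ 3.7722.
Single-dose peak C₀ = D/Vd = 608/27 ≈ 22.519 μg/mL.
Steady-state peak Cmax,ss = C₀·R ≈ 22.519 × 3.7722 ≈ 84.946 μg/mL.
One interval later, Cmin,ss = Cmax,ss·e^(−kτ) ≈ 84.946 × 0.7349 ≈ 62.427 μg/mL.
Trough 62.4 μg/mL vs MEC 31 μg/mL: adequate.

62.4 μg/mL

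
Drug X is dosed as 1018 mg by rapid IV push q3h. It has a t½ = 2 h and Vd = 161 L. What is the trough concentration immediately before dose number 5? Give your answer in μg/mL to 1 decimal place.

3.4 μg/mL

f = (1/2)^(τ/t½) = (1/2)^(3/2) ≈ 0.3536.
C₀ = D/Vd = 1018/161 ≈ 6.323 μg/mL.
Before the 5th dose, 4 doses have been given. Superposition: Cmin = C₀·(f + f² + … + f^4).
≈ 6.323 × (0.3536 + 0.1250 + 0.0442 + 0.0156) ≈ 6.323 × 0.5384 ≈ 3.404 μg/mL.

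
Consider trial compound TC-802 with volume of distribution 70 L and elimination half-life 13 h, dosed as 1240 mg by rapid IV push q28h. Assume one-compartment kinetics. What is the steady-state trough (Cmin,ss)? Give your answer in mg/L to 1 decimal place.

5.1 mg/L

τ/t½ = 28/13 ≈ 2.1538, so fraction remaining f = (1/2)^(28/13) ≈ 0.2247.
At steady state, accumulation factor R = 1/(1 − e^(−kτ)) ≈ 1.2898.
Single-dose peak C₀ = D/Vd = 1240/70 ≈ 17.714 mg/L.
Steady-state peak Cmax,ss = C₀·R ≈ 17.714 × 1.2898 ≈ 22.848 mg/L.
One interval later, Cmin,ss = Cmax,ss·e^(−kτ) ≈ 22.848 × 0.2247 ≈ 5.134 mg/L.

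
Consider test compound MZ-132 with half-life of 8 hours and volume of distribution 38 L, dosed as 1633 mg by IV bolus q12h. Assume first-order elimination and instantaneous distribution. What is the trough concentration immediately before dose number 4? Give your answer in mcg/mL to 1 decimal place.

f = (1/2)^(τ/t½) = (1/2)^(12/8) ≈ 0.3536.
C₀ = D/Vd = 1633/38 ≈ 42.974 mcg/mL.
Before the 4th dose, 3 doses have been given. Superposition: Cmin = C₀·(f + f² + … + f^3).
≈ 42.974 × (0.3536 + 0.1250 + 0.0442) ≈ 42.974 × 0.5228 ≈ 22.467 mcg/mL.

22.5 mcg/mL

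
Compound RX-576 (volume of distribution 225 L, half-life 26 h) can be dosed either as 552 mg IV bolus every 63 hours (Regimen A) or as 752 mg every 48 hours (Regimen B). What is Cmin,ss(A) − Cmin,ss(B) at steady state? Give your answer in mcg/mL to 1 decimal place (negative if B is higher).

Regimen A: f = (1/2)^(63/26) ≈ 0.1865; Cmin,ss = (552/225)·f/(1−f) ≈ 0.562 mcg/mL.
Regimen B: f = (1/2)^(48/26) ≈ 0.2781; Cmin,ss = (752/225)·f/(1−f) ≈ 1.288 mcg/mL.
Difference ≈ 0.562 − 1.288 ≈ -0.726 mcg/mL.

-0.7 mcg/mL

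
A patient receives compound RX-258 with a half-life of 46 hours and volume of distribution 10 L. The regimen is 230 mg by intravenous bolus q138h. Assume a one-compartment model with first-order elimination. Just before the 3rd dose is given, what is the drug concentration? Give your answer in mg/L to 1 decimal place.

3.2 mg/L

f = (1/2)^(τ/t½) = (1/2)^(138/46) ≈ 0.1250.
C₀ = D/Vd = 230/10 ≈ 23.000 mg/L.
Before the 3rd dose, 2 doses have been given. Superposition: Cmin = C₀·(f + f²).
≈ 23.000 × (0.1250 + 0.0156) ≈ 23.000 × 0.1406 ≈ 3.234 mg/L.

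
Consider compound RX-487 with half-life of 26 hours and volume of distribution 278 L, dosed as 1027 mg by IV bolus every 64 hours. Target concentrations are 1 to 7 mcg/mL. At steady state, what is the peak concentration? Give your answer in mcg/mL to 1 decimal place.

τ/t½ = 64/26 ≈ 2.4615, so fraction remaining f = (1/2)^(64/26) ≈ 0.1816.
At steady state, accumulation factor R = 1/(1 − e^(−kτ)) ≈ 1.2219.
Each bolus raises the concentration by D/Vd = 1027/278 ≈ 3.694 mcg/mL.
Steady-state peak Cmax,ss = C₀·R ≈ 3.694 × 1.2219 ≈ 4.514 mcg/mL.
Peak 4.5 mcg/mL vs MTC 7 mcg/mL: below toxic threshold.

4.5 mcg/mL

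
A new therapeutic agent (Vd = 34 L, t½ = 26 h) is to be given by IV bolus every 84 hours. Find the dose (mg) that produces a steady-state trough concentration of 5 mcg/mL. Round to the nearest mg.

τ/t½ = 84/26 ≈ 3.2308, so f = (1/2)^(84/26) ≈ 0.106523.
Cmin,ss = (D/Vd)·f/(1−f), so D = Cmin,ss·Vd·(1−f)/f.
D = 5 × 34 × (1−f)/f ≈ 5 × 34 × 8.38764 ≈ 1425.90 mg.

1426 mg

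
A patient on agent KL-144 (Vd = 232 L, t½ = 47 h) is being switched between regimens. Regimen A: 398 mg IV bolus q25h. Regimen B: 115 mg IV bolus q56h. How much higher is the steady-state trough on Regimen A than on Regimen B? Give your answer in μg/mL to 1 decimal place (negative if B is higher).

3.5 μg/mL

Regimen A: f = (1/2)^(25/47) ≈ 0.6916; Cmin,ss = (398/232)·f/(1−f) ≈ 3.847 μg/mL.
Regimen B: f = (1/2)^(56/47) ≈ 0.4379; Cmin,ss = (115/232)·f/(1−f) ≈ 0.386 μg/mL.
Difference ≈ 3.847 − 0.386 ≈ 3.461 μg/mL.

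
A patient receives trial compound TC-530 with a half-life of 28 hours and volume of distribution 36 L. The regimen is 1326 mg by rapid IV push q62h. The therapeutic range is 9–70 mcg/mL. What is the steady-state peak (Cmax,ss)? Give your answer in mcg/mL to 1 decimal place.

47.0 mcg/mL

τ/t½ = 62/28 ≈ 2.2143, so fraction remaining f = (1/2)^(62/28) ≈ 0.2155.
At steady state, accumulation factor R = 1/(1 − e^(−kτ)) ≈ 1.2747.
Single-dose peak C₀ = D/Vd = 1326/36 ≈ 36.833 mcg/mL.
Steady-state peak Cmax,ss = C₀·R ≈ 36.833 × 1.2747 ≈ 46.951 mcg/mL.
Peak 47.0 mcg/mL vs MTC 70 mcg/mL: below toxic threshold.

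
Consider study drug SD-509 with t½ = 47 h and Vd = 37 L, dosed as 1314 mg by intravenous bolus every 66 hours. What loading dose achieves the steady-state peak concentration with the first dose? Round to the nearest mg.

f = (1/2)^(66/47) ≈ 0.377813; accumulation ratio R = 1/(1−f) ≈ 1.60723.
Loading dose to hit Cmax,ss on first dose: D_load = D_maint·R ≈ 1314 × 1.60723 ≈ 2111.90 mg.

2112 mg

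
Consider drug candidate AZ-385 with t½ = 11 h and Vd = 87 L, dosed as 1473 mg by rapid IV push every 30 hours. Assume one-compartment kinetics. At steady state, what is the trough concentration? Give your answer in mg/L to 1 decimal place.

3.0 mg/L

Over one 30-h interval, 30/11 ≈ 2.7273 half-lives elapse, leaving f ≈ 0.1510 of each dose.
At steady state, accumulation factor R = 1/(1 − e^(−kτ)) ≈ 1.1779.
Each bolus raises the concentration by D/Vd = 1473/87 ≈ 16.931 mg/L.
Steady-state peak Cmax,ss = C₀·R ≈ 16.931 × 1.1779 ≈ 19.943 mg/L.
Steady-state trough Cmin,ss = Cmax,ss·f ≈ 19.943 × 0.1510 ≈ 3.011 mg/L.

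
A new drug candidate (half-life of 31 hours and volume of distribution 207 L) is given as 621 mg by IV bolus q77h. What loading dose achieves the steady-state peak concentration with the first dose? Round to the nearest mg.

756 mg

f = (1/2)^(77/31) ≈ 0.178764; accumulation ratio R = 1/(1−f) ≈ 1.21768.
Loading dose to hit Cmax,ss on first dose: D_load = D_maint·R ≈ 621 × 1.21768 ≈ 756.18 mg.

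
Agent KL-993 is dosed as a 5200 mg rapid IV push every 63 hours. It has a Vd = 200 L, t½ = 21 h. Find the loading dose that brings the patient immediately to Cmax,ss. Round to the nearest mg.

5943 mg

f = (1/2)^(63/21) ≈ 0.125000; accumulation ratio R = 1/(1−f) ≈ 1.14286.
Loading dose to hit Cmax,ss on first dose: D_load = D_maint·R ≈ 5200 × 1.14286 ≈ 5942.87 mg.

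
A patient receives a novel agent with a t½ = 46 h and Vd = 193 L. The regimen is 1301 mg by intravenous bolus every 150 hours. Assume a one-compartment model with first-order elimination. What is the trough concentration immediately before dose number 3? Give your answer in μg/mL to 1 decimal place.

f = (1/2)^(τ/t½) = (1/2)^(150/46) ≈ 0.1043.
C₀ = D/Vd = 1301/193 ≈ 6.741 μg/mL.
Before the 3rd dose, 2 doses have been given. Superposition: Cmin = C₀·(f + f²).
≈ 6.741 × (0.1043 + 0.0109) ≈ 6.741 × 0.1152 ≈ 0.777 μg/mL.

0.8 μg/mL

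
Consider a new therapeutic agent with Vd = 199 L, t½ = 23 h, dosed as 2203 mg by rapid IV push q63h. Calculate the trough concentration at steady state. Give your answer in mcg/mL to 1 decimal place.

2.0 mcg/mL

k = ln2/t½ = ln2/23 ≈ 0.030137 h⁻¹; fraction remaining f = e^(−kτ) = e^(−0.030137×63) ≈ 0.1498.
At steady state, accumulation factor R = 1/(1 − e^(−kτ)) ≈ 1.1762.
Each bolus raises the concentration by D/Vd = 2203/199 ≈ 11.070 mcg/mL.
Steady-state peak Cmax,ss = C₀·R ≈ 11.070 × 1.1762 ≈ 13.021 mcg/mL.
One interval later, Cmin,ss = Cmax,ss·e^(−kτ) ≈ 13.021 × 0.1498 ≈ 1.951 mcg/mL.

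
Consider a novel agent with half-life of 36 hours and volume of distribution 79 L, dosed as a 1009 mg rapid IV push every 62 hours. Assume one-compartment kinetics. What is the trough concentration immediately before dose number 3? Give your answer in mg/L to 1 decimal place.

f = (1/2)^(τ/t½) = (1/2)^(62/36) ≈ 0.3031.
C₀ = D/Vd = 1009/79 ≈ 12.772 mg/L.
Before the 3rd dose, 2 doses have been given. Superposition: Cmin = C₀·(f + f²).
≈ 12.772 × (0.3031 + 0.0919) ≈ 12.772 × 0.3950 ≈ 5.045 mg/L.

5.0 mg/L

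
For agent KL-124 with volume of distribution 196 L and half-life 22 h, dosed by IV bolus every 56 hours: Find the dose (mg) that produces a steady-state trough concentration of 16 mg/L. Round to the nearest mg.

15172 mg

τ/t½ = 56/22 ≈ 2.5455, so f = (1/2)^(56/22) ≈ 0.171294.
Cmin,ss = (D/Vd)·f/(1−f), so D = Cmin,ss·Vd·(1−f)/f.
D = 16 × 196 × (1−f)/f ≈ 16 × 196 × 4.83792 ≈ 15171.72 mg.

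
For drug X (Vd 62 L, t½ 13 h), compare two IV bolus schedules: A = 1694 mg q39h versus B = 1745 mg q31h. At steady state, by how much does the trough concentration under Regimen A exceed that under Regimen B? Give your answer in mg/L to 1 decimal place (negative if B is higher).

Regimen A: f = (1/2)^(39/13) ≈ 0.1250; Cmin,ss = (1694/62)·f/(1−f) ≈ 3.903 mg/L.
Regimen B: f = (1/2)^(31/13) ≈ 0.1915; Cmin,ss = (1745/62)·f/(1−f) ≈ 6.666 mg/L.
Difference ≈ 3.903 − 6.666 ≈ -2.763 mg/L.

-2.8 mg/L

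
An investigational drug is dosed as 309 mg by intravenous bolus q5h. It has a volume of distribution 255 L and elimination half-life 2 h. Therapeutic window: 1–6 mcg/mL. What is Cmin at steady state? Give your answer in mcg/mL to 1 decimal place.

τ/t½ = 5/2 ≈ 2.5, so fraction remaining f = (1/2)^(5/2) ≈ 0.1768.
Each bolus raises the concentration by D/Vd = 309/255 ≈ 1.212 mcg/mL.
Steady-state trough Cmin,ss = C₀·f/(1−f) ≈ 1.212 × 0.1768/0.8232 ≈ 0.260 mcg/mL.
Trough 0.3 mcg/mL vs MEC 1 mcg/mL: subtherapeutic.

0.3 mcg/mL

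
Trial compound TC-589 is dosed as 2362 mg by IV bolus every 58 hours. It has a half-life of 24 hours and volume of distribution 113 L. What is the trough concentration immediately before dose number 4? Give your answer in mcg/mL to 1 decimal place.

4.8 mcg/mL

f = (1/2)^(τ/t½) = (1/2)^(58/24) ≈ 0.1873.
C₀ = D/Vd = 2362/113 ≈ 20.903 mcg/mL.
Before the 4th dose, 3 doses have been given. Superposition: Cmin = C₀·(f + f² + … + f^3).
≈ 20.903 × (0.1873 + 0.0351 + 0.0066) ≈ 20.903 × 0.2290 ≈ 4.787 mcg/mL.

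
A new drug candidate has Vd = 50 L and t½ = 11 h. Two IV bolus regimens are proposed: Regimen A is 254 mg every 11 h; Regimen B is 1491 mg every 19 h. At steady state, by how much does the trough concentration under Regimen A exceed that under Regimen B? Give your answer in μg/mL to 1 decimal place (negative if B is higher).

-7.8 μg/mL

Regimen A: f = (1/2)^(11/11) ≈ 0.5000; Cmin,ss = (254/50)·f/(1−f) ≈ 5.080 μg/mL.
Regimen B: f = (1/2)^(19/11) ≈ 0.3020; Cmin,ss = (1491/50)·f/(1−f) ≈ 12.902 μg/mL.
Difference ≈ 5.080 − 12.902 ≈ -7.822 μg/mL.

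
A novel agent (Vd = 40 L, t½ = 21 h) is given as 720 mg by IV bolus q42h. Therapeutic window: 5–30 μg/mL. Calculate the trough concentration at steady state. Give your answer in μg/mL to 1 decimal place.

τ = 42 h = 2 half-lives, so f = (1/2)^2 = 0.25.
Accumulation ratio R = 1/(1 − f) = 1/0.75 = 4/3.
Single-dose peak C₀ = D/Vd = 720/40 = 18 μg/mL.
Steady-state peak Cmax,ss = C₀·R = 18 × 4/3 ≈ 24.000 μg/mL.
Steady-state trough Cmin,ss = Cmax,ss·f ≈ 24.000 × 0.25 ≈ 6.000 μg/mL.
Trough 6.0 μg/mL vs MEC 5 μg/mL: adequate.

6.0 μg/mL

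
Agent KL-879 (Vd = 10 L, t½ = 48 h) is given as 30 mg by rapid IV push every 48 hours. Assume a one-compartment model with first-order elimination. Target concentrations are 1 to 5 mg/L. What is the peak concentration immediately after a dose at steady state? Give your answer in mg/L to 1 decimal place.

τ = 48 h = 1 half-life, so f = (1/2)^1 = 0.5.
Accumulation ratio R = 1/(1 − f) = 1/0.5 = 2/1.
Single-dose peak C₀ = D/Vd = 30/10 = 3 mg/L.
Steady-state peak Cmax,ss = C₀·R = 3 × 2/1 ≈ 6.000 mg/L.
Peak 6.0 mg/L vs MTC 5 mg/L: exceeds toxic threshold.

6.0 mg/L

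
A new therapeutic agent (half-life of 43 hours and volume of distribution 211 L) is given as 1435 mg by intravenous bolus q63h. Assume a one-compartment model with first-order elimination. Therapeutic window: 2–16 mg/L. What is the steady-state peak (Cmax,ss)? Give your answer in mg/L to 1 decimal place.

10.7 mg/L

k = ln2/t½ = ln2/43 ≈ 0.016120 h⁻¹; fraction remaining f = e^(−kτ) = e^(−0.016120×63) ≈ 0.3622.
At steady state, accumulation factor R = 1/(1 − e^(−kτ)) ≈ 1.5679.
Single-dose peak C₀ = D/Vd = 1435/211 ≈ 6.801 mg/L.
Steady-state peak Cmax,ss = C₀·R ≈ 6.801 × 1.5679 ≈ 10.663 mg/L.
Peak 10.7 mg/L vs MTC 16 mg/L: below toxic threshold.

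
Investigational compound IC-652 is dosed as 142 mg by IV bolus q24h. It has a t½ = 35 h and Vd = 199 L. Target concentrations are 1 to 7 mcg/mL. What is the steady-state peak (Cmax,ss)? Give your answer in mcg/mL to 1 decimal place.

1.9 mcg/mL

Over one 24-h interval, 24/35 ≈ 0.68571 half-lives elapse, leaving f ≈ 0.6217 of each dose.
At steady state, accumulation factor R = 1/(1 − e^(−kτ)) ≈ 2.6434.
Single-dose peak C₀ = D/Vd = 142/199 ≈ 0.714 mcg/mL.
Steady-state peak Cmax,ss = C₀·R ≈ 0.714 × 2.6434 ≈ 1.887 mcg/mL.
Peak 1.9 mcg/mL vs MTC 7 mcg/mL: below toxic threshold.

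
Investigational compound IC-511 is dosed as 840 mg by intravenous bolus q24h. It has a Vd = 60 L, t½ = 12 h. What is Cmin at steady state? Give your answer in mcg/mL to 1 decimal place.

The dosing interval is 2 half-lives, so f = 2^(−2) = 0.25.
At steady state, R = 1/(1 − 0.25) = 4/3.
Single-dose peak C₀ = D/Vd = 840/60 = 14 mcg/mL.
Steady-state peak Cmax,ss = C₀·R = 14 × 4/3 ≈ 18.667 mcg/mL.
Steady-state trough Cmin,ss = Cmax,ss·f ≈ 18.667 × 0.25 ≈ 4.667 mcg/mL.

4.7 mcg/mL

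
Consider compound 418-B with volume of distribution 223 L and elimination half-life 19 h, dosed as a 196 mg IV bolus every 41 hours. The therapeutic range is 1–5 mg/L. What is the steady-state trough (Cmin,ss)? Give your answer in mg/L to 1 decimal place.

0.3 mg/L

k = ln2/t½ = ln2/19 ≈ 0.036481 h⁻¹; fraction remaining f = e^(−kτ) = e^(−0.036481×41) ≈ 0.2241.
Accumulation ratio R = 1/(1 − f) ≈ 1/0.7759 ≈ 1.2888.
Each bolus raises the concentration by D/Vd = 196/223 ≈ 0.879 mg/L.
Steady-state peak Cmax,ss = C₀·R ≈ 0.879 × 1.2888 ≈ 1.133 mg/L.
Steady-state trough Cmin,ss = Cmax,ss·f ≈ 1.133 × 0.2241 ≈ 0.254 mg/L.
Trough 0.3 mg/L vs MEC 1 mg/L: subtherapeutic.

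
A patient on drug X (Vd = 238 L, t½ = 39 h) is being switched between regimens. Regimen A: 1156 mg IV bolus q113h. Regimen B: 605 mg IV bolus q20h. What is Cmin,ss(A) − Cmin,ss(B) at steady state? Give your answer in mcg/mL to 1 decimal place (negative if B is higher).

-5.2 mcg/mL

Regimen A: f = (1/2)^(113/39) ≈ 0.1342; Cmin,ss = (1156/238)·f/(1−f) ≈ 0.753 mcg/mL.
Regimen B: f = (1/2)^(20/39) ≈ 0.7009; Cmin,ss = (605/238)·f/(1−f) ≈ 5.957 mcg/mL.
Difference ≈ 0.753 − 5.957 ≈ -5.204 mcg/mL.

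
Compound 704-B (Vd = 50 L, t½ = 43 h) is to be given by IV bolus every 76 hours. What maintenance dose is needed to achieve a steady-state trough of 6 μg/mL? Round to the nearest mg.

721 mg

τ/t½ = 76/43 ≈ 1.7674, so f = (1/2)^(76/43) ≈ 0.293729.
Cmin,ss = (D/Vd)·f/(1−f), so D = Cmin,ss·Vd·(1−f)/f.
D = 6 × 50 × (1−f)/f ≈ 6 × 50 × 2.40450 ≈ 721.35 mg.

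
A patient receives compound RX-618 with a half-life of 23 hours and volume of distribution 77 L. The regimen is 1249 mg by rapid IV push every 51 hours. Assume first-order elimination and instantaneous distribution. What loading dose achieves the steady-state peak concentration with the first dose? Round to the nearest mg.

1591 mg

f = (1/2)^(51/23) ≈ 0.215030; accumulation ratio R = 1/(1−f) ≈ 1.27393.
Loading dose to hit Cmax,ss on first dose: D_load = D_maint·R ≈ 1249 × 1.27393 ≈ 1591.14 mg.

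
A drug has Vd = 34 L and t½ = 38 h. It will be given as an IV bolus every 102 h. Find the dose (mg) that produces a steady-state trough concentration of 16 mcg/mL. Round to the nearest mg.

τ/t½ = 102/38 ≈ 2.6842, so f = (1/2)^(102/38) ≈ 0.155587.
Cmin,ss = (D/Vd)·f/(1−f), so D = Cmin,ss·Vd·(1−f)/f.
D = 16 × 34 × (1−f)/f ≈ 16 × 34 × 5.42727 ≈ 2952.43 mg.

2952 mg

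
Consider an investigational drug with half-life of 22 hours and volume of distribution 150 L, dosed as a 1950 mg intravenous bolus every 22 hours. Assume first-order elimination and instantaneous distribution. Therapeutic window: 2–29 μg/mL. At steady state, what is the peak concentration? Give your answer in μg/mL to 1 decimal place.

26.0 μg/mL

The dosing interval is 1 half-life, so f = 2^(−1) = 0.5.
At steady state, R = 1/(1 − 0.5) = 2/1.
Single-dose peak C₀ = D/Vd = 1950/150 = 13 μg/mL.
Steady-state peak Cmax,ss = C₀·R = 13 × 2/1 ≈ 26.000 μg/mL.
Peak 26.0 μg/mL vs MTC 29 μg/mL: below toxic threshold.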